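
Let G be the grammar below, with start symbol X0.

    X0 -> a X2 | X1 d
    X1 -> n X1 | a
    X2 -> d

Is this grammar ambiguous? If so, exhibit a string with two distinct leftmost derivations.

Witness: a d

Derivation 1: X0 ⇒ a X2 ⇒ a d
Derivation 2: X0 ⇒ X1 d ⇒ a d

Two distinct leftmost derivations for the same string.

Ambiguous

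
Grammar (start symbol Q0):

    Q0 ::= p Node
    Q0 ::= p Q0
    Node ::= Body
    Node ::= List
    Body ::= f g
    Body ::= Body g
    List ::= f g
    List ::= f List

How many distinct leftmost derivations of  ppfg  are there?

2

Parse trees for ppfg:
  [Q0 p [Q0 p [Node [Body f g]]]]
  [Q0 p [Q0 p [Node [List f g]]]]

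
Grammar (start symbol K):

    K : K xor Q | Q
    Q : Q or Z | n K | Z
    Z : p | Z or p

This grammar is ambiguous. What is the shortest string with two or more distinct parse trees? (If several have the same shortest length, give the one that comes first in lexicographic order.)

p or p

length 1: no string has ≥2 trees
length 2: no string has ≥2 trees
length 3: p or p has 2 parse trees

Two derivations of p or p:
  K ⇒ Q ⇒ Q or Z ⇒ Z or Z ⇒ p or Z ⇒ p or p
  K ⇒ Q ⇒ Z ⇒ Z or p ⇒ p or p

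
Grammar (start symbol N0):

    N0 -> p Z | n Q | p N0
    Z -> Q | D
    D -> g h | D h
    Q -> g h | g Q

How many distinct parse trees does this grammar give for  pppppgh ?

2

Parse trees for pppppgh:
  [N0 p [N0 p [N0 p [N0 p [N0 p [Z [Q g h]]]]]]]
  [N0 p [N0 p [N0 p [N0 p [N0 p [Z [D g h]]]]]]]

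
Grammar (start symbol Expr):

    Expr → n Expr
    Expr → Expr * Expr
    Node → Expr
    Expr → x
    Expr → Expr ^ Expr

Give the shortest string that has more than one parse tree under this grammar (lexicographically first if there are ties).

length 1: no string has ≥2 trees
length 2: no string has ≥2 trees
length 3: no string has ≥2 trees
length 4: n x * x has 2 parse trees

Two derivations of n x * x:
  Expr ⇒ n Expr ⇒ n Expr * Expr ⇒ n x * Expr ⇒ n x * x
  Expr ⇒ Expr * Expr ⇒ n Expr * Expr ⇒ n x * Expr ⇒ n x * x

n x * x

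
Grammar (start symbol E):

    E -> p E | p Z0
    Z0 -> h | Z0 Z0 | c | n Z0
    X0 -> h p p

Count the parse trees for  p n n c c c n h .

Parse trees for p n n c c c n h (showing first 6 of 28):
  [E p [Z0 [Z0 n [Z0 n [Z0 c]]] [Z0 [Z0 c] [Z0 [Z0 c] [Z0 n [Z0 h]]]]]]
  [E p [Z0 [Z0 n [Z0 n [Z0 c]]] [Z0 [Z0 [Z0 c] [Z0 c]] [Z0 n [Z0 h]]]]]
  [E p [Z0 [Z0 [Z0 n [Z0 n [Z0 c]]] [Z0 c]] [Z0 [Z0 c] [Z0 n [Z0 h]]]]]
  [E p [Z0 [Z0 n [Z0 [Z0 n [Z0 c]] [Z0 c]]] [Z0 [Z0 c] [Z0 n [Z0 h]]]]]
  [E p [Z0 [Z0 n [Z0 n [Z0 [Z0 c] [Z0 c]]]] [Z0 [Z0 c] [Z0 n [Z0 h]]]]]
  [E p [Z0 [Z0 [Z0 n [Z0 n [Z0 c]]] [Z0 [Z0 c] [Z0 c]]] [Z0 n [Z0 h]]]]

28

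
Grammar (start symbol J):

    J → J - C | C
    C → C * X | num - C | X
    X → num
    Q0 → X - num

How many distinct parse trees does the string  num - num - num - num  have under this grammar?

8

Parse trees for num - num - num - num:
  [J [J [C [X num]]] - [C num - [C num - [C [X num]]]]]
  [J [J [J [C [X num]]] - [C [X num]]] - [C num - [C [X num]]]]
  [J [J [C num - [C [X num]]]] - [C num - [C [X num]]]]
  [J [J [J [C [X num]]] - [C num - [C [X num]]]] - [C [X num]]]
  [J [J [J [J [C [X num]]] - [C [X num]]] - [C [X num]]] - [C [X num]]]
  [J [J [J [C num - [C [X num]]]] - [C [X num]]] - [C [X num]]]
  [J [J [C num - [C num - [C [X num]]]]] - [C [X num]]]
  [J [C num - [C num - [C num - [C [X num]]]]]]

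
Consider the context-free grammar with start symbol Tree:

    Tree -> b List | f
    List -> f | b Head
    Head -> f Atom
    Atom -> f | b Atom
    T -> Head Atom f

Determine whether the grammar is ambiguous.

Only Tree, List, Head, Atom are reachable from Tree; ignoring the rest: Each reachable nonterminal has at most one production per leading terminal, and all productions are right-linear; the derivation is determined token-by-token.

Unambiguous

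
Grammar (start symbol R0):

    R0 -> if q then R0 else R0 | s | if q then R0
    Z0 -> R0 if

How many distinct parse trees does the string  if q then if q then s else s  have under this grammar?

2

Parse trees for if q then if q then s else s:
  [R0 if q then [R0 if q then [R0 s]] else [R0 s]]
  [R0 if q then [R0 if q then [R0 s] else [R0 s]]]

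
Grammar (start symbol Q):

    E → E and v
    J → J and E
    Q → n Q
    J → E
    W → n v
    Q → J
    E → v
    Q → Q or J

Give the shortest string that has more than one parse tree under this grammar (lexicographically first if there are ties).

length 1: no string has ≥2 trees
length 2: no string has ≥2 trees
length 3: v and v has 2 parse trees

Two derivations of v and v:
  Q ⇒ J ⇒ J and E ⇒ E and E ⇒ v and E ⇒ v and v
  Q ⇒ J ⇒ E ⇒ E and v ⇒ v and v

v and v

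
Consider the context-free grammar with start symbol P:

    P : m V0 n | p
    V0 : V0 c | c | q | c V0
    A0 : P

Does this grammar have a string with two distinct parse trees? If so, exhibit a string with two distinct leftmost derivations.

Witness: m c c n

Derivation 1: P ⇒ m V0 n ⇒ m V0 c n ⇒ m c c n
Derivation 2: P ⇒ m V0 n ⇒ m c V0 n ⇒ m c c n

Two distinct leftmost derivations for the same string.

Ambiguous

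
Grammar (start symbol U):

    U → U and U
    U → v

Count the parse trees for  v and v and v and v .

Parse trees for v and v and v and v:
  [U [U v] and [U [U v] and [U [U v] and [U v]]]]
  [U [U v] and [U [U [U v] and [U v]] and [U v]]]
  [U [U [U v] and [U v]] and [U [U v] and [U v]]]
  [U [U [U v] and [U [U v] and [U v]]] and [U v]]
  [U [U [U [U v] and [U v]] and [U v]] and [U v]]

5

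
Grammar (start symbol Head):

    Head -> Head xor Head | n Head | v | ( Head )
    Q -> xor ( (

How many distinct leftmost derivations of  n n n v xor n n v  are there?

Parse trees for n n n v xor n n v:
  [Head [Head n [Head n [Head n [Head v]]]] xor [Head n [Head n [Head v]]]]
  [Head n [Head [Head n [Head n [Head v]]] xor [Head n [Head n [Head v]]]]]
  [Head n [Head n [Head [Head n [Head v]] xor [Head n [Head n [Head v]]]]]]
  [Head n [Head n [Head n [Head [Head v] xor [Head n [Head n [Head v]]]]]]]

4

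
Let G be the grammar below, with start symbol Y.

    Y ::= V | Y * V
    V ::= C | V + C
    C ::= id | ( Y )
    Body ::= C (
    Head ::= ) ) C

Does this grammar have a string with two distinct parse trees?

(Body, Head are unreachable from Y, so their rules don't affect L(Y).) This is a standard precedence ladder (Y over V over C), with each level left-recursive on its own operator ('*' at Y, '+' at V). That structure is LR(1), hence unambiguous.

Unambiguous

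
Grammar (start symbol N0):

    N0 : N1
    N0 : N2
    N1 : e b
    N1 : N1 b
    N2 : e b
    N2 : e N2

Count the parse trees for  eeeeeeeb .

Parse trees for eeeeeeeb:
  [N0 [N2 e [N2 e [N2 e [N2 e [N2 e [N2 e [N2 e b]]]]]]]]

1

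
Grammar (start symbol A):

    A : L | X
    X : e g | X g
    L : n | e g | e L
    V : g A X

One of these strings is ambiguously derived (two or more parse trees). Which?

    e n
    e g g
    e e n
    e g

e n: 1 tree
e g g: 1 tree
e e n: 1 tree
e g: 2 trees

e g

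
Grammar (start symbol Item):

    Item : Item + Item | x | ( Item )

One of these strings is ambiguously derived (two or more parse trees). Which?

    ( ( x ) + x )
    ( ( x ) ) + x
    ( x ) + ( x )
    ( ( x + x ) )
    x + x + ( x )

x + x + ( x )

( ( x ) + x ): 1 tree
( ( x ) ) + x: 1 tree
( x ) + ( x ): 1 tree
( ( x + x ) ): 1 tree
x + x + ( x ): 2 trees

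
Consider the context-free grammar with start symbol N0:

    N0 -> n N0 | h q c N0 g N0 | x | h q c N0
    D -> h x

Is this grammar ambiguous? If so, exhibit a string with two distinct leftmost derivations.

Ambiguous

Witness: h q c h q c x g x

Derivation 1: N0 ⇒ h q c N0 g N0 ⇒ h q c h q c N0 g N0 ⇒ h q c h q c x g N0 ⇒ h q c h q c x g x
Derivation 2: N0 ⇒ h q c N0 ⇒ h q c h q c N0 g N0 ⇒ h q c h q c x g N0 ⇒ h q c h q c x g x

Two distinct leftmost derivations for the same string.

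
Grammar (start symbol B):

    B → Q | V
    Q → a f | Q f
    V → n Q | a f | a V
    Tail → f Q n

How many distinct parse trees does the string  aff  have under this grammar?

1

Parse trees for aff:
  [B [Q [Q a f] f]]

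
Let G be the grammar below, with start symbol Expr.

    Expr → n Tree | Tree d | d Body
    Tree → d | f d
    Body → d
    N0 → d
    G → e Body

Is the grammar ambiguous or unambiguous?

Witness: d d

Derivation 1: Expr ⇒ Tree d ⇒ d d
Derivation 2: Expr ⇒ d Body ⇒ d d

Two distinct leftmost derivations for the same string.

Ambiguous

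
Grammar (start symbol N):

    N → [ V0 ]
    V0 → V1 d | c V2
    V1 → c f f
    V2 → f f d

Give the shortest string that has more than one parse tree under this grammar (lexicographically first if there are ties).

[ c f f d ]

length 6: [ c f f d ] has 2 parse trees

Two derivations of [ c f f d ]:
  N ⇒ [ V0 ] ⇒ [ V1 d ] ⇒ [ c f f d ]
  N ⇒ [ V0 ] ⇒ [ c V2 ] ⇒ [ c f f d ]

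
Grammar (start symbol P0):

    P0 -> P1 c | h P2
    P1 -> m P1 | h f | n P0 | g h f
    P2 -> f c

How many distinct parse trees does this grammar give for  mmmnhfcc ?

2

Parse trees for mmmnhfcc:
  [P0 [P1 m [P1 m [P1 m [P1 n [P0 [P1 h f] c]]]]] c]
  [P0 [P1 m [P1 m [P1 m [P1 n [P0 h [P2 f c]]]]]] c]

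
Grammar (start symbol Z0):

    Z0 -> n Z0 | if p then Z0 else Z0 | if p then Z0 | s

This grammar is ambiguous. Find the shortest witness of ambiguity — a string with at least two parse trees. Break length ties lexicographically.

length 1: no string has ≥2 trees
length 2: no string has ≥2 trees
length 3: no string has ≥2 trees
length 4: no string has ≥2 trees
length 5: no string has ≥2 trees
length 6: no string has ≥2 trees
length 7: no string has ≥2 trees
length 8: no string has ≥2 trees
length 9: if p then if p then s else s has 2 parse trees

Two derivations of if p then if p then s else s:
  Z0 ⇒ if p then Z0 else Z0 ⇒ if p then if p then Z0 else Z0 ⇒ if p then if p then s else Z0 ⇒ if p then if p then s else s
  Z0 ⇒ if p then Z0 ⇒ if p then if p then Z0 else Z0 ⇒ if p then if p then s else Z0 ⇒ if p then if p then s else s

if p then if p then s else s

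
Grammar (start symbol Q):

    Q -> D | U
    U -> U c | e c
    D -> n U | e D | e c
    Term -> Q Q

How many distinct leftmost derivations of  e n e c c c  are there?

1

Parse trees for e n e c c c:
  [Q [D e [D n [U [U [U e c] c] c]]]]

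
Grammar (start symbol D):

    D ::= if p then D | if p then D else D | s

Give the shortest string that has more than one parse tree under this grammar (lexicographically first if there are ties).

length 1: no string has ≥2 trees
length 4: no string has ≥2 trees
length 6: no string has ≥2 trees
length 7: no string has ≥2 trees
length 9: if p then if p then s else s has 2 parse trees

Two derivations of if p then if p then s else s:
  D ⇒ if p then D ⇒ if p then if p then D else D ⇒ if p then if p then s else D ⇒ if p then if p then s else s
  D ⇒ if p then D else D ⇒ if p then if p then D else D ⇒ if p then if p then s else D ⇒ if p then if p then s else s

if p then if p then s else s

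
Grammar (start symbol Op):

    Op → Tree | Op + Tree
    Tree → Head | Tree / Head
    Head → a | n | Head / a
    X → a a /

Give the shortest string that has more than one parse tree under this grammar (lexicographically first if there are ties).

a / a

length 1: no string has ≥2 trees
length 3: a / a has 2 parse trees

Two derivations of a / a:
  Op ⇒ Tree ⇒ Head ⇒ Head / a ⇒ a / a
  Op ⇒ Tree ⇒ Tree / Head ⇒ Head / Head ⇒ a / Head ⇒ a / a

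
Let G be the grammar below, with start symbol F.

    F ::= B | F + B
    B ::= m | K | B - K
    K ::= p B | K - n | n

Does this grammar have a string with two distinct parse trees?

Witness: n - n

Derivation 1: F ⇒ B ⇒ K ⇒ K - n ⇒ n - n
Derivation 2: F ⇒ B ⇒ B - K ⇒ K - K ⇒ n - K ⇒ n - n

Two distinct leftmost derivations for the same string.

Ambiguous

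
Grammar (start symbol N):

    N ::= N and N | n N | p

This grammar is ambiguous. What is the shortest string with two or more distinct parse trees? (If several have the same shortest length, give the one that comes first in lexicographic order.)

n p and p

length 1: no string has ≥2 trees
length 2: no string has ≥2 trees
length 3: no string has ≥2 trees
length 4: n p and p has 2 parse trees

Two derivations of n p and p:
  N ⇒ N and N ⇒ n N and N ⇒ n p and N ⇒ n p and p
  N ⇒ n N ⇒ n N and N ⇒ n p and N ⇒ n p and p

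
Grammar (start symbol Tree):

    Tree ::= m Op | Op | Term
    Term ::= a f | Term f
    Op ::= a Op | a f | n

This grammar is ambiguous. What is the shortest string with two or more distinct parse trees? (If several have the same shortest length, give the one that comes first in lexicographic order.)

length 1: no string has ≥2 trees
length 2: a f has 2 parse trees

Two derivations of a f:
  Tree ⇒ Op ⇒ a f
  Tree ⇒ Term ⇒ a f

a f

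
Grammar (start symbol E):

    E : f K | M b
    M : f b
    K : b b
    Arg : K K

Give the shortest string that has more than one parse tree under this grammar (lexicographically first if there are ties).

length 3: f b b has 2 parse trees

Two derivations of f b b:
  E ⇒ f K ⇒ f b b
  E ⇒ M b ⇒ f b b

f b b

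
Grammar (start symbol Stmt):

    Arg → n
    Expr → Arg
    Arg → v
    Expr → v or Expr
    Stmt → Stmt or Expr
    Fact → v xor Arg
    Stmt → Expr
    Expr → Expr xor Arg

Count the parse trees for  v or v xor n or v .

Parse trees for v or v xor n or v:
  [Stmt [Stmt [Stmt [Expr [Arg v]]] or [Expr [Expr [Arg v]] xor [Arg n]]] or [Expr [Arg v]]]
  [Stmt [Stmt [Expr v or [Expr [Expr [Arg v]] xor [Arg n]]]] or [Expr [Arg v]]]
  [Stmt [Stmt [Expr [Expr v or [Expr [Arg v]]] xor [Arg n]]] or [Expr [Arg v]]]

3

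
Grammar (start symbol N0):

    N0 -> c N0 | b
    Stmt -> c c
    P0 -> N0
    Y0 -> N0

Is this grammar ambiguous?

Only N0 is reachable from N0; ignoring the rest: The reachable rules are right-linear with at most one rule per (nonterminal, next-terminal) pair. Each input token forces the next rule, so parsing is deterministic.

Unambiguous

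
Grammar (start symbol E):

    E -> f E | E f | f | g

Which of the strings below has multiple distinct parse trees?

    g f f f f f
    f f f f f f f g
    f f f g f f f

f f f g f f f

g f f f f f: 1 tree
f f f f f f f g: 1 tree
f f f g f f f: 20 trees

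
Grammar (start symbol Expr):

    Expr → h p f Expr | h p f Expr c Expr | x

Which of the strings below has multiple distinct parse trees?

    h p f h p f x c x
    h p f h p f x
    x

h p f h p f x c x

h p f h p f x c x: 2 trees
h p f h p f x: 1 tree
x: 1 tree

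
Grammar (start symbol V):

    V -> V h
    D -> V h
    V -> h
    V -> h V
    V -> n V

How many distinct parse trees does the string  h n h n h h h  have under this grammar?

22

Parse trees for h n h n h h h (showing first 6 of 22):
  [V [V [V h [V n [V h [V n [V h]]]]] h] h]
  [V [V h [V [V n [V h [V n [V h]]]] h]] h]
  [V [V h [V n [V [V h [V n [V h]]] h]]] h]
  [V [V h [V n [V h [V [V n [V h]] h]]]] h]
  [V [V h [V n [V h [V n [V [V h] h]]]]] h]
  [V [V h [V n [V h [V n [V h [V h]]]]]] h]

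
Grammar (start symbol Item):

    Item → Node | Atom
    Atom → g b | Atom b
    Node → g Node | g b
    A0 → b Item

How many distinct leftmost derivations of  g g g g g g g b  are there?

Parse trees for g g g g g g g b:
  [Item [Node g [Node g [Node g [Node g [Node g [Node g [Node g b]]]]]]]]

1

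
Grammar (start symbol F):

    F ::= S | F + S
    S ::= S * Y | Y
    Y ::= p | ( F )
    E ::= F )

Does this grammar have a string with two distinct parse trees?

Unambiguous

Only F, S, Y are reachable from F; ignoring the rest: This is a standard precedence ladder (F over S over Y), with each level left-recursive on its own operator ('+' at F, '*' at S). That structure is LR(1), hence unambiguous.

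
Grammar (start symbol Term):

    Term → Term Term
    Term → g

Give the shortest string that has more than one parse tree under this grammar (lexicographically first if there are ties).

g g g

length 1: no string has ≥2 trees
length 2: no string has ≥2 trees
length 3: g g g has 2 parse trees

Two derivations of g g g:
  Term ⇒ Term Term ⇒ Term Term Term ⇒ g Term Term ⇒ g g Term ⇒ g g g
  Term ⇒ Term Term ⇒ g Term ⇒ g Term Term ⇒ g g Term ⇒ g g g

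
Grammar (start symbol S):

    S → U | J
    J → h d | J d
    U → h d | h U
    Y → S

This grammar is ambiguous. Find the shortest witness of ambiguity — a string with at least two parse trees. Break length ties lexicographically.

length 2: h d has 2 parse trees

Two derivations of h d:
  S ⇒ U ⇒ h d
  S ⇒ J ⇒ h d

h d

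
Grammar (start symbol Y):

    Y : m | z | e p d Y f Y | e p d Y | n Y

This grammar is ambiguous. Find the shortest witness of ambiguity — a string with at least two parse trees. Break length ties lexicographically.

e p d e p d m f m

length 1: no string has ≥2 trees
length 2: no string has ≥2 trees
length 3: no string has ≥2 trees
length 4: no string has ≥2 trees
length 5: no string has ≥2 trees
length 6: no string has ≥2 trees
length 7: no string has ≥2 trees
length 8: no string has ≥2 trees
length 9: e p d e p d m f m has 2 parse trees

Two derivations of e p d e p d m f m:
  Y ⇒ e p d Y f Y ⇒ e p d e p d Y f Y ⇒ e p d e p d m f Y ⇒ e p d e p d m f m
  Y ⇒ e p d Y ⇒ e p d e p d Y f Y ⇒ e p d e p d m f Y ⇒ e p d e p d m f m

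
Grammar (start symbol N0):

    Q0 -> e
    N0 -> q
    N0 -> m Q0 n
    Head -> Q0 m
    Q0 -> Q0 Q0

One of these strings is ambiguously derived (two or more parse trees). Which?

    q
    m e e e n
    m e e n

m e e e n

q: 1 tree
m e e e n: 2 trees
m e e n: 1 tree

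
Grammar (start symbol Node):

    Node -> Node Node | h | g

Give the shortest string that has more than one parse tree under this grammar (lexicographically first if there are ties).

length 1: no string has ≥2 trees
length 2: no string has ≥2 trees
length 3: g g g has 2 parse trees

Two derivations of g g g:
  Node ⇒ Node Node ⇒ Node Node Node ⇒ g Node Node ⇒ g g Node ⇒ g g g
  Node ⇒ Node Node ⇒ g Node ⇒ g Node Node ⇒ g g Node ⇒ g g g

g g g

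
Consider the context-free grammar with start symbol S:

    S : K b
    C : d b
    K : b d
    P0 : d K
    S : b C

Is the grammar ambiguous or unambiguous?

Ambiguous

Witness: b d b

Derivation 1: S ⇒ K b ⇒ b d b
Derivation 2: S ⇒ b C ⇒ b d b

Two distinct leftmost derivations for the same string.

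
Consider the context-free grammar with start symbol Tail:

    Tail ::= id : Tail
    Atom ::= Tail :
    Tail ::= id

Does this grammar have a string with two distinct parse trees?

Only Tail is reachable from Tail; ignoring the rest: Right-recursive list with a separator: after each atom, whether the separator follows determines the rule. One parse per string.

Unambiguous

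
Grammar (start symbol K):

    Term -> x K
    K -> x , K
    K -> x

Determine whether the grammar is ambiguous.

(Term is unreachable from K, so its rules don't affect L(K).) Right-recursive list with a separator: after each atom, whether the separator follows determines the rule. One parse per string.

Unambiguous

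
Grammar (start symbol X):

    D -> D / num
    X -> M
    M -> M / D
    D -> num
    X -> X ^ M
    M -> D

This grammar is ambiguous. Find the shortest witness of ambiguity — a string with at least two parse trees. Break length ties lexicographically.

length 1: no string has ≥2 trees
length 3: num / num has 2 parse trees

Two derivations of num / num:
  X ⇒ M ⇒ M / D ⇒ D / D ⇒ num / D ⇒ num / num
  X ⇒ M ⇒ D ⇒ D / num ⇒ num / num

num / num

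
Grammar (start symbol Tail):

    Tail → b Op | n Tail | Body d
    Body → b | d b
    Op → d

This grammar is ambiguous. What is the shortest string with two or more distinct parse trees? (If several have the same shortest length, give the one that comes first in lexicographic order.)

length 2: b d has 2 parse trees

Two derivations of b d:
  Tail ⇒ b Op ⇒ b d
  Tail ⇒ Body d ⇒ b d

b d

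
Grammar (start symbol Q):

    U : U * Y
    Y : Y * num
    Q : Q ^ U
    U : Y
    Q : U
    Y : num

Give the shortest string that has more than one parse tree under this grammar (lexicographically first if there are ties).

num * num

length 1: no string has ≥2 trees
length 3: num * num has 2 parse trees

Two derivations of num * num:
  Q ⇒ U ⇒ U * Y ⇒ Y * Y ⇒ num * Y ⇒ num * num
  Q ⇒ U ⇒ Y ⇒ Y * num ⇒ num * num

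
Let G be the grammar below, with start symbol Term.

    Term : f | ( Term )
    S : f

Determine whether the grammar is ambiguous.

Unambiguous

(S is unreachable from Term, so its rules don't affect L(Term).) L(Term) is { openⁿ atom closeⁿ : n ≥ 0 }. The bracket depth fixes n, and the derivation is forced at every step.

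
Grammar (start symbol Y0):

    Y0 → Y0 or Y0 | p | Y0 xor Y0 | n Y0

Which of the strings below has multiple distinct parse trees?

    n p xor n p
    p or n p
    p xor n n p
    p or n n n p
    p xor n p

n p xor n p: 2 trees
p or n p: 1 tree
p xor n n p: 1 tree
p or n n n p: 1 tree
p xor n p: 1 tree

n p xor n p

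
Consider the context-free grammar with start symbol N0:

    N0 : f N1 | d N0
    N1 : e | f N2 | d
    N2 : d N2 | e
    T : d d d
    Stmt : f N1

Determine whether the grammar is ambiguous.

Only N0, N1, N2 are reachable from N0; ignoring the rest: The reachable rules are right-linear with at most one rule per (nonterminal, next-terminal) pair. Each input token forces the next rule, so parsing is deterministic.

Unambiguous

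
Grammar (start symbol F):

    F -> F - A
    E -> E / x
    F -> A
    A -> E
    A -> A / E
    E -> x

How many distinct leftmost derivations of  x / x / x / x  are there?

8

Parse trees for x / x / x / x:
  [F [A [E [E [E [E x] / x] / x] / x]]]
  [F [A [A [E x]] / [E [E [E x] / x] / x]]]
  [F [A [A [E [E x] / x]] / [E [E x] / x]]]
  [F [A [A [A [E x]] / [E x]] / [E [E x] / x]]]
  [F [A [A [E [E [E x] / x] / x]] / [E x]]]
  [F [A [A [A [E x]] / [E [E x] / x]] / [E x]]]
  [F [A [A [A [E [E x] / x]] / [E x]] / [E x]]]
  [F [A [A [A [A [E x]] / [E x]] / [E x]] / [E x]]]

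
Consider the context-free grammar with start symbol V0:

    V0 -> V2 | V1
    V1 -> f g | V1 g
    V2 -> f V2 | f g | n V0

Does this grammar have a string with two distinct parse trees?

Ambiguous

Witness: f g

Derivation 1: V0 ⇒ V2 ⇒ f g
Derivation 2: V0 ⇒ V1 ⇒ f g

Two distinct leftmost derivations for the same string.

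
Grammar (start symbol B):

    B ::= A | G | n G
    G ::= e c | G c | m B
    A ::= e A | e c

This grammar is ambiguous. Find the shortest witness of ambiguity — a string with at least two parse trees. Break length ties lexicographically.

length 2: e c has 2 parse trees

Two derivations of e c:
  B ⇒ A ⇒ e c
  B ⇒ G ⇒ e c

e c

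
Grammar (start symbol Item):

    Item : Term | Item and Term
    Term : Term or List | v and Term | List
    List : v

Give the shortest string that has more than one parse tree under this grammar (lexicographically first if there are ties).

length 1: no string has ≥2 trees
length 3: v and v has 2 parse trees

Two derivations of v and v:
  Item ⇒ Term ⇒ v and Term ⇒ v and List ⇒ v and v
  Item ⇒ Item and Term ⇒ Term and Term ⇒ List and Term ⇒ v and Term ⇒ v and List ⇒ v and v

v and v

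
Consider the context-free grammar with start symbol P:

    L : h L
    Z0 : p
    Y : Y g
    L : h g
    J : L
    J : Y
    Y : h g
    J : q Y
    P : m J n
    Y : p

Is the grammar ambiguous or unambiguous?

Witness: m h g n

Derivation 1: P ⇒ m J n ⇒ m L n ⇒ m h g n
Derivation 2: P ⇒ m J n ⇒ m Y n ⇒ m h g n

Two distinct leftmost derivations for the same string.

Ambiguous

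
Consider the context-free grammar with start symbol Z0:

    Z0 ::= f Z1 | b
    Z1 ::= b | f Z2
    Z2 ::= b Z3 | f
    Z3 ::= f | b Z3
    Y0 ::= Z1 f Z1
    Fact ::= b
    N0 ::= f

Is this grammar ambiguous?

(Y0, Fact, N0 are unreachable from Z0, so their rules don't affect L(Z0).) The reachable rules are right-linear with at most one rule per (nonterminal, next-terminal) pair. Each input token forces the next rule, so parsing is deterministic.

Unambiguous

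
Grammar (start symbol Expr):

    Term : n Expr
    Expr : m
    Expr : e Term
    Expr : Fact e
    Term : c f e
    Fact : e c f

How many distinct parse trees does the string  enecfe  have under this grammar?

2

Parse trees for enecfe:
  [Expr e [Term n [Expr e [Term c f e]]]]
  [Expr e [Term n [Expr [Fact e c f] e]]]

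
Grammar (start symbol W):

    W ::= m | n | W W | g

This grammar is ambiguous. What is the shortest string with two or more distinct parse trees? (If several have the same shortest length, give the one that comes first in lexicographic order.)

g g g

length 1: no string has ≥2 trees
length 2: no string has ≥2 trees
length 3: g g g has 2 parse trees

Two derivations of g g g:
  W ⇒ W W ⇒ W W W ⇒ g W W ⇒ g g W ⇒ g g g
  W ⇒ W W ⇒ g W ⇒ g W W ⇒ g g W ⇒ g g g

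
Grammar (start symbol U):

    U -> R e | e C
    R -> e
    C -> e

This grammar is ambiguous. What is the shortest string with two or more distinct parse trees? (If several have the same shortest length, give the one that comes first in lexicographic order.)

length 2: e e has 2 parse trees

Two derivations of e e:
  U ⇒ R e ⇒ e e
  U ⇒ e C ⇒ e e

e e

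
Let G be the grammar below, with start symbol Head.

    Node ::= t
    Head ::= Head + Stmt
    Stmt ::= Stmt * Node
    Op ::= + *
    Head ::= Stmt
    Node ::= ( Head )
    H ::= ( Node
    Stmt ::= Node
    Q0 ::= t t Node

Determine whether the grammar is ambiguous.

Unambiguous

Only Head, Stmt, Node are reachable from Head; ignoring the rest: Head → Head + Stmt | Stmt  ;  Stmt → Stmt * Node | Node  — a left-associative chain with Node at the bottom. Each string factors uniquely by precedence.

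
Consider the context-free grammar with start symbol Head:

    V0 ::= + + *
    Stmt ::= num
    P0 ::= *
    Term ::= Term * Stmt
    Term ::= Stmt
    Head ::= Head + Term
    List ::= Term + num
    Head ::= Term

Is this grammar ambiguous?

Unambiguous

Only Head, Term, Stmt are reachable from Head; ignoring the rest: This is a standard precedence ladder (Head over Term over Stmt), with each level left-recursive on its own operator ('+' at Head, '*' at Term). That structure is LR(1), hence unambiguous.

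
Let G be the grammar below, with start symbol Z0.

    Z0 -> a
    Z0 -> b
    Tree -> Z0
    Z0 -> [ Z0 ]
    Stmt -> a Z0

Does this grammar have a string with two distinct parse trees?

(Tree, Stmt are unreachable from Z0, so their rules don't affect L(Z0).) Each string is a nest of matched brackets around a single atom. An opening bracket forces the recursive rule; an atom forces the base rule.

Unambiguous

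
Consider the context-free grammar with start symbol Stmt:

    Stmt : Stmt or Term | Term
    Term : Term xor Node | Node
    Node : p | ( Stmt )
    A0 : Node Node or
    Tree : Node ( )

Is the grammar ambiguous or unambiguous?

Only Stmt, Term, Node are reachable from Stmt; ignoring the rest: Stmt → Stmt or Term | Term  ;  Term → Term xor Node | Node  — a left-associative chain with Node at the bottom. Each string factors uniquely by precedence.

Unambiguous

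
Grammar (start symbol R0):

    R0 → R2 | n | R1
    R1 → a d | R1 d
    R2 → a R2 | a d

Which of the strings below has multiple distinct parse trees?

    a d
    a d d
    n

a d

a d: 2 trees
a d d: 1 tree
n: 1 tree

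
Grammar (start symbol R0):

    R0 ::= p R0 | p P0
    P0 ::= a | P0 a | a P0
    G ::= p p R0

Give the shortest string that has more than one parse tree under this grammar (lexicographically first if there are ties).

length 2: no string has ≥2 trees
length 3: p a a has 2 parse trees

Two derivations of p a a:
  R0 ⇒ p P0 ⇒ p P0 a ⇒ p a a
  R0 ⇒ p P0 ⇒ p a P0 ⇒ p a a

p a a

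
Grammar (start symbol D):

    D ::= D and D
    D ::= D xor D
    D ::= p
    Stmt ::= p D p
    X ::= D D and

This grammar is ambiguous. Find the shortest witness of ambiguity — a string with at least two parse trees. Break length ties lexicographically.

length 1: no string has ≥2 trees
length 3: no string has ≥2 trees
length 5: p and p and p has 2 parse trees

Two derivations of p and p and p:
  D ⇒ D and D ⇒ D and D and D ⇒ p and D and D ⇒ p and p and D ⇒ p and p and p
  D ⇒ D and D ⇒ p and D ⇒ p and D and D ⇒ p and p and D ⇒ p and p and p

p and p and p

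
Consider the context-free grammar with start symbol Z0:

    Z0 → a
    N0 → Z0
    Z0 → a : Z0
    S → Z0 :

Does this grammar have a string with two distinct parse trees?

Unambiguous

(N0, S are unreachable from Z0, so their rules don't affect L(Z0).) Right-recursive list with a separator: after each atom, whether the separator follows determines the rule. One parse per string.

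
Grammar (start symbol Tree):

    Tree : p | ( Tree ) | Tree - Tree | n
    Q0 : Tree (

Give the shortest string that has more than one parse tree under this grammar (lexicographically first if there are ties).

n - n - n

length 1: no string has ≥2 trees
length 3: no string has ≥2 trees
length 5: n - n - n has 2 parse trees

Two derivations of n - n - n:
  Tree ⇒ Tree - Tree ⇒ Tree - Tree - Tree ⇒ n - Tree - Tree ⇒ n - n - Tree ⇒ n - n - n
  Tree ⇒ Tree - Tree ⇒ n - Tree ⇒ n - Tree - Tree ⇒ n - n - Tree ⇒ n - n - n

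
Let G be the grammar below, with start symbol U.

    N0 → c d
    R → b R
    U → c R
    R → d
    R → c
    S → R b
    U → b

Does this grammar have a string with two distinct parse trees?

Unambiguous

Only U, R are reachable from U; ignoring the rest: Each reachable nonterminal has at most one production per leading terminal, and all productions are right-linear; the derivation is determined token-by-token.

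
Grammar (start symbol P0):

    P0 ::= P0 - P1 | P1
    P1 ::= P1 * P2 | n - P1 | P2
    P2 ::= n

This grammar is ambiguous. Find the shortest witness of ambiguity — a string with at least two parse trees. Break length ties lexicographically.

n - n

length 1: no string has ≥2 trees
length 3: n - n has 2 parse trees

Two derivations of n - n:
  P0 ⇒ P0 - P1 ⇒ P1 - P1 ⇒ P2 - P1 ⇒ n - P1 ⇒ n - P2 ⇒ n - n
  P0 ⇒ P1 ⇒ n - P1 ⇒ n - P2 ⇒ n - n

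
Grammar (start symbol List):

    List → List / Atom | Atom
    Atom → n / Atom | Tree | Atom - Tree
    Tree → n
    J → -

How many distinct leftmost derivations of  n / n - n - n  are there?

Parse trees for n / n - n - n:
  [List [List [Atom [Tree n]]] / [Atom [Atom [Atom [Tree n]] - [Tree n]] - [Tree n]]]
  [List [Atom n / [Atom [Atom [Atom [Tree n]] - [Tree n]] - [Tree n]]]]
  [List [Atom [Atom n / [Atom [Atom [Tree n]] - [Tree n]]] - [Tree n]]]
  [List [Atom [Atom [Atom n / [Atom [Tree n]]] - [Tree n]] - [Tree n]]]

4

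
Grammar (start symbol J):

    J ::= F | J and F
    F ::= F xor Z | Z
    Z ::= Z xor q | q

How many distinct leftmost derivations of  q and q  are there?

1

Parse trees for q and q:
  [J [J [F [Z q]]] and [F [Z q]]]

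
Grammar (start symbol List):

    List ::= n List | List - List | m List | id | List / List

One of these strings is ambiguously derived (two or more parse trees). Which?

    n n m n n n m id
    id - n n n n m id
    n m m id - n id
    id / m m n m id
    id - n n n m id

n m m id - n id

n n m n n n m id: 1 tree
id - n n n n m id: 1 tree
n m m id - n id: 4 trees
id / m m n m id: 1 tree
id - n n n m id: 1 tree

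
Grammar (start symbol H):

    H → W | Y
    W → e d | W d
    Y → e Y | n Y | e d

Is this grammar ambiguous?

Witness: e d

Derivation 1: H ⇒ W ⇒ e d
Derivation 2: H ⇒ Y ⇒ e d

Two distinct leftmost derivations for the same string.

Ambiguous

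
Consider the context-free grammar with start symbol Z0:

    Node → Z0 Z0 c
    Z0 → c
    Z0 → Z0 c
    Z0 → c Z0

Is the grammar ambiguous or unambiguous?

Witness: c c

Derivation 1: Z0 ⇒ Z0 c ⇒ c c
Derivation 2: Z0 ⇒ c Z0 ⇒ c c

Two distinct leftmost derivations for the same string.

Ambiguous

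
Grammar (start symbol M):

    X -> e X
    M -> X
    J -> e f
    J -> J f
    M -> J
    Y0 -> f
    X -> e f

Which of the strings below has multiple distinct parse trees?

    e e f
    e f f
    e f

e e f: 1 tree
e f f: 1 tree
e f: 2 trees

e f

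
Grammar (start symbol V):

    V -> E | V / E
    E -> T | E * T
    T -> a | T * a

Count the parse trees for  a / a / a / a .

1

Parse trees for a / a / a / a:
  [V [V [V [V [E [T a]]] / [E [T a]]] / [E [T a]]] / [E [T a]]]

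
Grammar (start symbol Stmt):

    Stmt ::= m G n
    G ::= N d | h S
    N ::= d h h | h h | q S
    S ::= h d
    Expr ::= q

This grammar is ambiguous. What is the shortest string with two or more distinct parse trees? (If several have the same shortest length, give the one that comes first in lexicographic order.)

m h h d n

length 5: m h h d n has 2 parse trees

Two derivations of m h h d n:
  Stmt ⇒ m G n ⇒ m N d n ⇒ m h h d n
  Stmt ⇒ m G n ⇒ m h S n ⇒ m h h d n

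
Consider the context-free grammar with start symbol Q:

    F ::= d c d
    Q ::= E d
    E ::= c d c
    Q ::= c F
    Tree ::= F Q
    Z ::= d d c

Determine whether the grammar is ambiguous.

Ambiguous

Witness: c d c d

Derivation 1: Q ⇒ E d ⇒ c d c d
Derivation 2: Q ⇒ c F ⇒ c d c d

Two distinct leftmost derivations for the same string.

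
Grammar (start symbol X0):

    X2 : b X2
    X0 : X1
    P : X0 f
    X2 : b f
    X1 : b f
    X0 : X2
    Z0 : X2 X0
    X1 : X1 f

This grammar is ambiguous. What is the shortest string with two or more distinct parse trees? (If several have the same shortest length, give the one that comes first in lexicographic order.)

b f

length 2: b f has 2 parse trees

Two derivations of b f:
  X0 ⇒ X1 ⇒ b f
  X0 ⇒ X2 ⇒ b f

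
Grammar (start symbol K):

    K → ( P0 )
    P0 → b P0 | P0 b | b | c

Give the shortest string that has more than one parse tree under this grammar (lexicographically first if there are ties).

length 3: no string has ≥2 trees
length 4: ( b b ) has 2 parse trees

Two derivations of ( b b ):
  K ⇒ ( P0 ) ⇒ ( b P0 ) ⇒ ( b b )
  K ⇒ ( P0 ) ⇒ ( P0 b ) ⇒ ( b b )

( b b )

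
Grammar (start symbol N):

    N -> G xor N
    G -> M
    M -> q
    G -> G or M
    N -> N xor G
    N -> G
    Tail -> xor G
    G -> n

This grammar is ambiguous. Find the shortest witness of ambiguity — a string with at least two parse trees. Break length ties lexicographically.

length 1: no string has ≥2 trees
length 3: n xor n has 2 parse trees

Two derivations of n xor n:
  N ⇒ G xor N ⇒ n xor N ⇒ n xor G ⇒ n xor n
  N ⇒ N xor G ⇒ G xor G ⇒ n xor G ⇒ n xor n

n xor n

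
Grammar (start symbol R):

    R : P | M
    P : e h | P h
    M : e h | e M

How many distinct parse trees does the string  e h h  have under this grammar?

1

Parse trees for e h h:
  [R [P [P e h] h]]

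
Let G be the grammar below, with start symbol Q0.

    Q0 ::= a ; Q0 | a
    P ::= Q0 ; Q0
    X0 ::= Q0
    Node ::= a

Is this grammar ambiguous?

Unambiguous

(P, X0, Node are unreachable from Q0, so their rules don't affect L(Q0).) Right-recursive list with a separator: after each atom, whether the separator follows determines the rule. One parse per string.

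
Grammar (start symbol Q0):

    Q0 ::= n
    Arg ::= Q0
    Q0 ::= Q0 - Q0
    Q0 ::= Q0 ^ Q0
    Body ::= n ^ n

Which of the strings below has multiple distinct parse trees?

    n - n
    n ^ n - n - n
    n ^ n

n ^ n - n - n

n - n: 1 tree
n ^ n - n - n: 5 trees
n ^ n: 1 tree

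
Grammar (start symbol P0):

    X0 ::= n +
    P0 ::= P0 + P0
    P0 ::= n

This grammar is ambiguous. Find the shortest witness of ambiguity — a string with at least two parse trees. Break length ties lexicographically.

length 1: no string has ≥2 trees
length 3: no string has ≥2 trees
length 5: n + n + n has 2 parse trees

Two derivations of n + n + n:
  P0 ⇒ P0 + P0 ⇒ P0 + P0 + P0 ⇒ n + P0 + P0 ⇒ n + n + P0 ⇒ n + n + n
  P0 ⇒ P0 + P0 ⇒ n + P0 ⇒ n + P0 + P0 ⇒ n + n + P0 ⇒ n + n + n

n + n + n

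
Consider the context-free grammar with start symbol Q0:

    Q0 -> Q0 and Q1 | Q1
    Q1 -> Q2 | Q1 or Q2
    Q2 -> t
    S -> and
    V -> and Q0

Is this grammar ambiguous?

Unambiguous

Only Q0, Q1, Q2 are reachable from Q0; ignoring the rest: This is a standard precedence ladder (Q0 over Q1 over Q2), with each level left-recursive on its own operator ('and' at Q0, 'or' at Q1). That structure is LR(1), hence unambiguous.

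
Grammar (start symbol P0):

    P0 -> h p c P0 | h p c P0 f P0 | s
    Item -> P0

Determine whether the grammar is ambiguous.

Ambiguous

Witness: h p c h p c s f s

Derivation 1: P0 ⇒ h p c P0 ⇒ h p c h p c P0 f P0 ⇒ h p c h p c s f P0 ⇒ h p c h p c s f s
Derivation 2: P0 ⇒ h p c P0 f P0 ⇒ h p c h p c P0 f P0 ⇒ h p c h p c s f P0 ⇒ h p c h p c s f s

Two distinct leftmost derivations for the same string.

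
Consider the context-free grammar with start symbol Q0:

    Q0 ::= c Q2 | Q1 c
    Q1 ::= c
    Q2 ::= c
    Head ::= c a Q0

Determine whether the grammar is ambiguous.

Ambiguous

Witness: c c

Derivation 1: Q0 ⇒ c Q2 ⇒ c c
Derivation 2: Q0 ⇒ Q1 c ⇒ c c

Two distinct leftmost derivations for the same string.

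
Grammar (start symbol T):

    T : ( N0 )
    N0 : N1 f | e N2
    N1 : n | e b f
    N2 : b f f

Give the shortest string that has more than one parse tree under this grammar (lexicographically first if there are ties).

( e b f f )

length 4: no string has ≥2 trees
length 6: ( e b f f ) has 2 parse trees

Two derivations of ( e b f f ):
  T ⇒ ( N0 ) ⇒ ( N1 f ) ⇒ ( e b f f )
  T ⇒ ( N0 ) ⇒ ( e N2 ) ⇒ ( e b f f )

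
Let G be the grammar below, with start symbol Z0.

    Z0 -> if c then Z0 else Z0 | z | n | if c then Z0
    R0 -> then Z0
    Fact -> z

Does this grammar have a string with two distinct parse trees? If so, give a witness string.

Ambiguous

Witness: if c then if c then n else n

Derivation 1: Z0 ⇒ if c then Z0 else Z0 ⇒ if c then if c then Z0 else Z0 ⇒ if c then if c then n else Z0 ⇒ if c then if c then n else n
Derivation 2: Z0 ⇒ if c then Z0 ⇒ if c then if c then Z0 else Z0 ⇒ if c then if c then n else Z0 ⇒ if c then if c then n else n

Two distinct leftmost derivations for the same string.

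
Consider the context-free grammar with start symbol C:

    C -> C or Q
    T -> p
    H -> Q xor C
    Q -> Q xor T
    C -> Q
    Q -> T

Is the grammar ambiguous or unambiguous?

Unambiguous

Only C, Q, T are reachable from C; ignoring the rest: The grammar is stratified — C handles 'or' (left-recursive), Q handles 'xor', T atoms. Each operator has a fixed associativity and precedence level, so every string has one parse.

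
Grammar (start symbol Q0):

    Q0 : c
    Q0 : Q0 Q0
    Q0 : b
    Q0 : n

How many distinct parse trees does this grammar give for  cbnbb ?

Parse trees for cbnbb (showing first 6 of 14):
  [Q0 [Q0 c] [Q0 [Q0 b] [Q0 [Q0 n] [Q0 [Q0 b] [Q0 b]]]]]
  [Q0 [Q0 c] [Q0 [Q0 b] [Q0 [Q0 [Q0 n] [Q0 b]] [Q0 b]]]]
  [Q0 [Q0 c] [Q0 [Q0 [Q0 b] [Q0 n]] [Q0 [Q0 b] [Q0 b]]]]
  [Q0 [Q0 c] [Q0 [Q0 [Q0 b] [Q0 [Q0 n] [Q0 b]]] [Q0 b]]]
  [Q0 [Q0 c] [Q0 [Q0 [Q0 [Q0 b] [Q0 n]] [Q0 b]] [Q0 b]]]
  [Q0 [Q0 [Q0 c] [Q0 b]] [Q0 [Q0 n] [Q0 [Q0 b] [Q0 b]]]]

14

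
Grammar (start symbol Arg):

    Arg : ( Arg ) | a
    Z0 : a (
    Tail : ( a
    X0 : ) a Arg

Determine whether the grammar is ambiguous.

Only Arg is reachable from Arg; ignoring the rest: Each string is a nest of matched brackets around a single atom. An opening bracket forces the recursive rule; an atom forces the base rule.

Unambiguous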